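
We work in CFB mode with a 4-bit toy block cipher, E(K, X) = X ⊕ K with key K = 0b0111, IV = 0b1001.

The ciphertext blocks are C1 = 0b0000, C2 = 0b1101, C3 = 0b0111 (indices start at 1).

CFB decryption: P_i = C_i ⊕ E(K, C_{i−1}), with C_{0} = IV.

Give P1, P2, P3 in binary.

P1: E(K, 0b1001) = 0b1110; 0b0000 ⊕ 0b1110 = 0b1110.
P2: E(K, 0b0000) = 0b0111; 0b1101 ⊕ 0b0111 = 0b1010.
P3: E(K, 0b1101) = 0b1010; 0b0111 ⊕ 0b1010 = 0b1101.

P1 = 0b1110, P2 = 0b1010, P3 = 0b1101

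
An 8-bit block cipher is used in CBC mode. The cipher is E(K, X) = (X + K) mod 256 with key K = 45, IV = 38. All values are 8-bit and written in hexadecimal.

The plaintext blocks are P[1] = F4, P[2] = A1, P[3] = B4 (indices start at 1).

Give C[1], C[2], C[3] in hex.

C[1] = 11, C[2] = F5, C[3] = 86

CBC encryption: C_i = E(K, P_i ⊕ C_{i−1}), with C_{0} = IV.
C[1]: P[1] ⊕ 38 = CC; E(K, CC) = 11.
C[2]: P[2] ⊕ 11 = B0; E(K, B0) = F5.
C[3]: P[3] ⊕ F5 = 41; E(K, 41) = 86.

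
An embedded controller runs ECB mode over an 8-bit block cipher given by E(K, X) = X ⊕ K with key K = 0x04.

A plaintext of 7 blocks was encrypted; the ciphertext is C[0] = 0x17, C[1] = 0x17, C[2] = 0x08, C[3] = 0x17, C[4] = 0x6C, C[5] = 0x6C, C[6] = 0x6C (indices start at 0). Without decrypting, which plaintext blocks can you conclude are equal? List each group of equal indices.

ECB encrypts each block independently with the same key, so equal ciphertext blocks imply equal plaintext blocks.
C[0] = C[1] = C[3] = 0x17, so P[0] = P[1] = P[3].
C[4] = C[5] = C[6] = 0x6C, so P[4] = P[5] = P[6].

P[0] = P[1] = P[3]; P[4] = P[5] = P[6]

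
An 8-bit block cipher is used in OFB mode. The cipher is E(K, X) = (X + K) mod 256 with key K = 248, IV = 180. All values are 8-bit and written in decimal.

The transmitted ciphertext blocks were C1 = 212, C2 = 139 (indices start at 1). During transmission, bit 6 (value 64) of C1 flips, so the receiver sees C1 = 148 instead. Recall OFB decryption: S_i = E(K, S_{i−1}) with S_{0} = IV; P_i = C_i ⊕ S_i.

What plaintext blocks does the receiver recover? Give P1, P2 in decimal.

P1 = 56, P2 = 47

Only C1 changed, to 148. In OFB, a change in C_i flips the same bit in P_i only; the keystream is unaffected. Decrypting the received ciphertext:
P1: S = E(K, 180) = 172; 148 ⊕ 172 = 56.
P2: S = E(K, 172) = 164; 139 ⊕ 164 = 47.
Blocks that differ from the original plaintext: P1.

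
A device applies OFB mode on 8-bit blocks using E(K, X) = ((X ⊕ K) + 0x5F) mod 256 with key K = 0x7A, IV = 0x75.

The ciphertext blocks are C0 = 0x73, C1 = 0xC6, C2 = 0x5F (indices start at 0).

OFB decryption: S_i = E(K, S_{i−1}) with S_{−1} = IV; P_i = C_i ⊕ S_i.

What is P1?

P0: S = E(K, 0x75) = 0x6E; 0x73 ⊕ 0x6E = 0x1D.
P1: S = E(K, 0x6E) = 0x73; 0xC6 ⊕ 0x73 = 0xB5.

P1 = 0xB5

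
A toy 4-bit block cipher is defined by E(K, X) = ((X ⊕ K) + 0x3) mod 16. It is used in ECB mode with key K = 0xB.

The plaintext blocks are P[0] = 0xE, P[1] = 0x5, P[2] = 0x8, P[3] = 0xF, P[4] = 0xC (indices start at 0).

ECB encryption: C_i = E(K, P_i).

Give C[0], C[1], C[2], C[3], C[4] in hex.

C[0]: E(K, 0xE) = 0x8.
C[1]: E(K, 0x5) = 0x1.
C[2]: E(K, 0x8) = 0x6.
C[3]: E(K, 0xF) = 0x7.
C[4]: E(K, 0xC) = 0xA.

C[0] = 0x8, C[1] = 0x1, C[2] = 0x6, C[3] = 0x7, C[4] = 0xA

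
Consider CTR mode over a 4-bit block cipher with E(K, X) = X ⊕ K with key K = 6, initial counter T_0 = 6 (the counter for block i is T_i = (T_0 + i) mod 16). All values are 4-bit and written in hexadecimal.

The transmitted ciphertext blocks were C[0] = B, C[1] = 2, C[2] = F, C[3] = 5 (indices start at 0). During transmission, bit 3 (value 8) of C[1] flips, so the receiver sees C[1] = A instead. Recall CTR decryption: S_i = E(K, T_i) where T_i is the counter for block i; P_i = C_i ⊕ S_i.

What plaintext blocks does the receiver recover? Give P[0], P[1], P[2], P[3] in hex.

Only C[1] changed, to A. In CTR, a change in C_i flips the same bit in P_i only; the keystream is unaffected. Decrypting the received ciphertext:
P[0]: T = 6, S = E(K, T) = 0; B ⊕ 0 = B.
P[1]: T = 7, S = E(K, T) = 1; A ⊕ 1 = B.
P[2]: T = 8, S = E(K, T) = E; F ⊕ E = 1.
P[3]: T = 9, S = E(K, T) = F; 5 ⊕ F = A.
Blocks that differ from the original plaintext: P[1].

P[0] = B, P[1] = B, P[2] = 1, P[3] = A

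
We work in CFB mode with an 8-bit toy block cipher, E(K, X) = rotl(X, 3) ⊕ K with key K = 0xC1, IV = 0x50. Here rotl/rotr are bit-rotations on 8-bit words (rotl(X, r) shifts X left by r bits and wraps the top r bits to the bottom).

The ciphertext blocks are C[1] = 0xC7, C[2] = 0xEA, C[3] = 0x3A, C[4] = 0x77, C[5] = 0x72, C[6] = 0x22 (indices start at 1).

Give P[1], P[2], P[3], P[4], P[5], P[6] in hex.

P[1] = 0x84, P[2] = 0x15, P[3] = 0xAC, P[4] = 0x67, P[5] = 0x08, P[6] = 0x70

CFB decryption: P_i = C_i ⊕ E(K, C_{i−1}), with C_{0} = IV.
P[1]: E(K, 0x50) = 0x43; 0xC7 ⊕ 0x43 = 0x84.
P[2]: E(K, 0xC7) = 0xFF; 0xEA ⊕ 0xFF = 0x15.
P[3]: E(K, 0xEA) = 0x96; 0x3A ⊕ 0x96 = 0xAC.
P[4]: E(K, 0x3A) = 0x10; 0x77 ⊕ 0x10 = 0x67.
P[5]: E(K, 0x77) = 0x7A; 0x72 ⊕ 0x7A = 0x08.
P[6]: E(K, 0x72) = 0x52; 0x22 ⊕ 0x52 = 0x70.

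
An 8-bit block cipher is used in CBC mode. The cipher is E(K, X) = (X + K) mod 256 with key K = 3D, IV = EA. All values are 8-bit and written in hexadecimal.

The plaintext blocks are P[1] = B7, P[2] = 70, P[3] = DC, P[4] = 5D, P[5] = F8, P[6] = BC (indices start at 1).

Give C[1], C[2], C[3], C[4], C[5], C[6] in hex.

C[1] = 9A, C[2] = 27, C[3] = 38, C[4] = A2, C[5] = 97, C[6] = 68

CBC encryption: C_i = E(K, P_i ⊕ C_{i−1}), with C_{0} = IV.
C[1]: P[1] ⊕ EA = 5D; E(K, 5D) = 9A.
C[2]: P[2] ⊕ 9A = EA; E(K, EA) = 27.
C[3]: P[3] ⊕ 27 = FB; E(K, FB) = 38.
C[4]: P[4] ⊕ 38 = 65; E(K, 65) = A2.
C[5]: P[5] ⊕ A2 = 5A; E(K, 5A) = 97.
C[6]: P[6] ⊕ 97 = 2B; E(K, 2B) = 68.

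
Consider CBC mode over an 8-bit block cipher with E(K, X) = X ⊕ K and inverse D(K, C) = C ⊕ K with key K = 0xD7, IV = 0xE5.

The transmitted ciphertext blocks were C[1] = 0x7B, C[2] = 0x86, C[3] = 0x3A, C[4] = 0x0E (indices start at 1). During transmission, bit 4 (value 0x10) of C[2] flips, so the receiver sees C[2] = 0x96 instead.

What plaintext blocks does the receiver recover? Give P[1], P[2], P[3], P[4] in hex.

P[1] = 0x49, P[2] = 0x3A, P[3] = 0x7B, P[4] = 0xE3

CBC decryption: P_i = D(K, C_i) ⊕ C_{i−1}, with C_{0} = IV.
Only C[2] changed, to 0x96. In CBC, a change in C_i garbles P_i and flips the same bit in P_{i+1}. Decrypting the received ciphertext:
P[1]: D(K, 0x7B) = 0xAC; 0xAC ⊕ 0xE5 = 0x49.
P[2]: D(K, 0x96) = 0x41; 0x41 ⊕ 0x7B = 0x3A.
P[3]: D(K, 0x3A) = 0xED; 0xED ⊕ 0x96 = 0x7B.
P[4]: D(K, 0x0E) = 0xD9; 0xD9 ⊕ 0x3A = 0xE3.
Blocks that differ from the original plaintext: P[2], P[3].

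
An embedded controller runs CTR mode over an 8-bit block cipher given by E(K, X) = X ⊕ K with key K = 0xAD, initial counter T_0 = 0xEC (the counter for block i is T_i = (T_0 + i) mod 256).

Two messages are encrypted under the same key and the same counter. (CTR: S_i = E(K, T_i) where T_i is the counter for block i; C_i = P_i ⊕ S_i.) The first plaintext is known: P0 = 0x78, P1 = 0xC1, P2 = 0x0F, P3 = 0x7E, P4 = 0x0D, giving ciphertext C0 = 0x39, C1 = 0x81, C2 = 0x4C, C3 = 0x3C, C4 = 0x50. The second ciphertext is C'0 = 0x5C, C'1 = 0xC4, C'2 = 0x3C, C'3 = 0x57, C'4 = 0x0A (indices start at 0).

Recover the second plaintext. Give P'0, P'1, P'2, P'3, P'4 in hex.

In CTR with a reused counter, both messages share the same keystream S_i, so C_i ⊕ C'_i = P_i ⊕ P'_i and thus P'_i = P_i ⊕ C_i ⊕ C'_i.
P'0: 0x78 ⊕ 0x39 ⊕ 0x5C = 0x1D.
P'1: 0xC1 ⊕ 0x81 ⊕ 0xC4 = 0x84.
P'2: 0x0F ⊕ 0x4C ⊕ 0x3C = 0x7F.
P'3: 0x7E ⊕ 0x3C ⊕ 0x57 = 0x15.
P'4: 0x0D ⊕ 0x50 ⊕ 0x0A = 0x57.

P'0 = 0x1D, P'1 = 0x84, P'2 = 0x7F, P'3 = 0x15, P'4 = 0x57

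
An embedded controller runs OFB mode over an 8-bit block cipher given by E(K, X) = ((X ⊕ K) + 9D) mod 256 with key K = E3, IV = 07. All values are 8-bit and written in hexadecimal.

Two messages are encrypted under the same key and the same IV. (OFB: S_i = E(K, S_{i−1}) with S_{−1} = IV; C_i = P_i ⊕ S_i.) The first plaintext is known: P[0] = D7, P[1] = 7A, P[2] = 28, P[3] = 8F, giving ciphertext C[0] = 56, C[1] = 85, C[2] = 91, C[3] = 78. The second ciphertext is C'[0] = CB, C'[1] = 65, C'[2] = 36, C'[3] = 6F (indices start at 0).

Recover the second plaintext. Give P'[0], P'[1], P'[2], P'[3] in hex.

P'[0] = 4A, P'[1] = 9A, P'[2] = 8F, P'[3] = 98

In OFB with a reused IV, both messages share the same keystream S_i, so C_i ⊕ C'_i = P_i ⊕ P'_i and thus P'_i = P_i ⊕ C_i ⊕ C'_i.
P'[0]: D7 ⊕ 56 ⊕ CB = 4A.
P'[1]: 7A ⊕ 85 ⊕ 65 = 9A.
P'[2]: 28 ⊕ 91 ⊕ 36 = 8F.
P'[3]: 8F ⊕ 78 ⊕ 6F = 98.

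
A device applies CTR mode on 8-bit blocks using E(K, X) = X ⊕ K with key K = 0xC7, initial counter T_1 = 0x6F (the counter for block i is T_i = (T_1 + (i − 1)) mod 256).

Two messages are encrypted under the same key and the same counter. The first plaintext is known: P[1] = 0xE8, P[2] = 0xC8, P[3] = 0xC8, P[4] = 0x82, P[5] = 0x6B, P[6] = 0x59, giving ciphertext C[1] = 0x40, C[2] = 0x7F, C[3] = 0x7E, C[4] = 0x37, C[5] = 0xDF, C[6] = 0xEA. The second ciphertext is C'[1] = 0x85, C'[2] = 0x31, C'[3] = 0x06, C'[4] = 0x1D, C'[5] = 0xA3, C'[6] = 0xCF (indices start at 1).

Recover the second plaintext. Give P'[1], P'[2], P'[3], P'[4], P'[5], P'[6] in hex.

In CTR with a reused counter, both messages share the same keystream S_i, so C_i ⊕ C'_i = P_i ⊕ P'_i and thus P'_i = P_i ⊕ C_i ⊕ C'_i.
P'[1]: 0xE8 ⊕ 0x40 ⊕ 0x85 = 0x2D.
P'[2]: 0xC8 ⊕ 0x7F ⊕ 0x31 = 0x86.
P'[3]: 0xC8 ⊕ 0x7E ⊕ 0x06 = 0xB0.
P'[4]: 0x82 ⊕ 0x37 ⊕ 0x1D = 0xA8.
P'[5]: 0x6B ⊕ 0xDF ⊕ 0xA3 = 0x17.
P'[6]: 0x59 ⊕ 0xEA ⊕ 0xCF = 0x7C.

P'[1] = 0x2D, P'[2] = 0x86, P'[3] = 0xB0, P'[4] = 0xA8, P'[5] = 0x17, P'[6] = 0x7C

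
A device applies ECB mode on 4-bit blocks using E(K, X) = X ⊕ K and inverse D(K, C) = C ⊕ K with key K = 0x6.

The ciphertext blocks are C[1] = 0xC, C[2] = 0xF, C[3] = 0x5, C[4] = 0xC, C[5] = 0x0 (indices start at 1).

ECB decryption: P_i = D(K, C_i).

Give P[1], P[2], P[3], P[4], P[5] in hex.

P[1]: D(K, 0xC) = 0xA.
P[2]: D(K, 0xF) = 0x9.
P[3]: D(K, 0x5) = 0x3.
P[4]: D(K, 0xC) = 0xA.
P[5]: D(K, 0x0) = 0x6.

P[1] = 0xA, P[2] = 0x9, P[3] = 0x3, P[4] = 0xA, P[5] = 0x6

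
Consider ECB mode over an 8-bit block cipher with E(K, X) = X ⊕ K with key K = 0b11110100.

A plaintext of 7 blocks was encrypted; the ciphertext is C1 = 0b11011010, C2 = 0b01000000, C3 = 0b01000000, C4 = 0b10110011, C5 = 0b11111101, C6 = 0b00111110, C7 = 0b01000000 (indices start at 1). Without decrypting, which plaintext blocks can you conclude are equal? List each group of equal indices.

ECB encrypts each block independently with the same key, so equal ciphertext blocks imply equal plaintext blocks.
C2 = C3 = C7 = 0b01000000, so P2 = P3 = P7.

P2 = P3 = P7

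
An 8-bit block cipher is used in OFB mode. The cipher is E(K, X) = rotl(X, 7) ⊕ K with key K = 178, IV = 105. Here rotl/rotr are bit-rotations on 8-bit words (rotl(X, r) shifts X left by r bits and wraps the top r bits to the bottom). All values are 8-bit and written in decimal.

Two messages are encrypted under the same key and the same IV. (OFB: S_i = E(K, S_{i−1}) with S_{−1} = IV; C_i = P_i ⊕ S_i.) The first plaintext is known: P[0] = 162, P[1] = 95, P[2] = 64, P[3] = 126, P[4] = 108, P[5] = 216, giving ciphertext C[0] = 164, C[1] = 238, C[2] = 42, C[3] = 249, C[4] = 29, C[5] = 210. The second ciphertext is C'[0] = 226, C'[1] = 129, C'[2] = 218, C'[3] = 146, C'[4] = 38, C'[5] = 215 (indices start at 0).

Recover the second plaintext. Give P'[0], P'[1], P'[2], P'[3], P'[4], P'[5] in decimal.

In OFB with a reused IV, both messages share the same keystream S_i, so C_i ⊕ C'_i = P_i ⊕ P'_i and thus P'_i = P_i ⊕ C_i ⊕ C'_i.
P'[0]: 162 ⊕ 164 ⊕ 226 = 228.
P'[1]: 95 ⊕ 238 ⊕ 129 = 48.
P'[2]: 64 ⊕ 42 ⊕ 218 = 176.
P'[3]: 126 ⊕ 249 ⊕ 146 = 21.
P'[4]: 108 ⊕ 29 ⊕ 38 = 87.
P'[5]: 216 ⊕ 210 ⊕ 215 = 221.

P'[0] = 228, P'[1] = 48, P'[2] = 176, P'[3] = 21, P'[4] = 87, P'[5] = 221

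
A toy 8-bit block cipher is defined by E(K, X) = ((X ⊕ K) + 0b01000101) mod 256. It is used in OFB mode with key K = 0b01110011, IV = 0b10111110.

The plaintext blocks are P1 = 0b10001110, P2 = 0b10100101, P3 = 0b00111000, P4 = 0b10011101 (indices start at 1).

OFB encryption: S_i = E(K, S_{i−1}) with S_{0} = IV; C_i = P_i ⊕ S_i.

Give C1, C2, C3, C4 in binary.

C1: S = E(K, 0b10111110) = 0b00010010; 0b10001110 ⊕ 0b00010010 = 0b10011100.
C2: S = E(K, 0b00010010) = 0b10100110; 0b10100101 ⊕ 0b10100110 = 0b00000011.
C3: S = E(K, 0b10100110) = 0b00011010; 0b00111000 ⊕ 0b00011010 = 0b00100010.
C4: S = E(K, 0b00011010) = 0b10101110; 0b10011101 ⊕ 0b10101110 = 0b00110011.

C1 = 0b10011100, C2 = 0b00000011, C3 = 0b00100010, C4 = 0b00110011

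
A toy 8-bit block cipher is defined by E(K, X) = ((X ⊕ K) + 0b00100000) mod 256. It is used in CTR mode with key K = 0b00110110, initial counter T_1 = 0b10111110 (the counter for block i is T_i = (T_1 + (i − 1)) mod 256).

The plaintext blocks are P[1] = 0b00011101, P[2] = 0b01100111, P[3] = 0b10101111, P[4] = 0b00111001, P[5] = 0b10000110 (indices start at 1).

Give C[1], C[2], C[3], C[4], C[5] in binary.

CTR encryption: S_i = E(K, T_i) where T_i is the counter for block i; C_i = P_i ⊕ S_i.
C[1]: T = 0b10111110, S = E(K, T) = 0b10101000; 0b00011101 ⊕ 0b10101000 = 0b10110101.
C[2]: T = 0b10111111, S = E(K, T) = 0b10101001; 0b01100111 ⊕ 0b10101001 = 0b11001110.
C[3]: T = 0b11000000, S = E(K, T) = 0b00010110; 0b10101111 ⊕ 0b00010110 = 0b10111001.
C[4]: T = 0b11000001, S = E(K, T) = 0b00010111; 0b00111001 ⊕ 0b00010111 = 0b00101110.
C[5]: T = 0b11000010, S = E(K, T) = 0b00010100; 0b10000110 ⊕ 0b00010100 = 0b10010010.

C[1] = 0b10110101, C[2] = 0b11001110, C[3] = 0b10111001, C[4] = 0b00101110, C[5] = 0b10010010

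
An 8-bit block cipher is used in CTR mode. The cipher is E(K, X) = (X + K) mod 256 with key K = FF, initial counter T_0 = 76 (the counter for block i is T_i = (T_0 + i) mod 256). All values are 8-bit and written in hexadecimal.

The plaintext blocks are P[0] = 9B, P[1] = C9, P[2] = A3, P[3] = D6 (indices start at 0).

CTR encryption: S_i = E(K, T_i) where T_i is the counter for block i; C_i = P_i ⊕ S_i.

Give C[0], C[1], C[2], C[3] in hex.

C[0] = EE, C[1] = BF, C[2] = D4, C[3] = AE

C[0]: T = 76, S = E(K, T) = 75; 9B ⊕ 75 = EE.
C[1]: T = 77, S = E(K, T) = 76; C9 ⊕ 76 = BF.
C[2]: T = 78, S = E(K, T) = 77; A3 ⊕ 77 = D4.
C[3]: T = 79, S = E(K, T) = 78; D6 ⊕ 78 = AE.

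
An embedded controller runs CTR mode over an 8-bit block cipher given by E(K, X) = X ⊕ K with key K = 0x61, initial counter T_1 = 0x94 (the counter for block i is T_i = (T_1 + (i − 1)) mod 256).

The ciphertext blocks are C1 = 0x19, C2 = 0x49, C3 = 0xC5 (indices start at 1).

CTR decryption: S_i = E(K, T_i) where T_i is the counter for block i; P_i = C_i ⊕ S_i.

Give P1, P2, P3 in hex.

P1: T = 0x94, S = E(K, T) = 0xF5; 0x19 ⊕ 0xF5 = 0xEC.
P2: T = 0x95, S = E(K, T) = 0xF4; 0x49 ⊕ 0xF4 = 0xBD.
P3: T = 0x96, S = E(K, T) = 0xF7; 0xC5 ⊕ 0xF7 = 0x32.

P1 = 0xEC, P2 = 0xBD, P3 = 0x32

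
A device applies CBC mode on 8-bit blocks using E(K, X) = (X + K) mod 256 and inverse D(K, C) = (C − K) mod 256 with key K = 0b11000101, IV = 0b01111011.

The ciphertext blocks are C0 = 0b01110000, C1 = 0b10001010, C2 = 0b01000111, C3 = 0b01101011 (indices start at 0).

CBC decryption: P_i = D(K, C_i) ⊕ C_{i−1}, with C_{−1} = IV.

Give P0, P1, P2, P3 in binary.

P0: D(K, 0b01110000) = 0b10101011; 0b10101011 ⊕ 0b01111011 = 0b11010000.
P1: D(K, 0b10001010) = 0b11000101; 0b11000101 ⊕ 0b01110000 = 0b10110101.
P2: D(K, 0b01000111) = 0b10000010; 0b10000010 ⊕ 0b10001010 = 0b00001000.
P3: D(K, 0b01101011) = 0b10100110; 0b10100110 ⊕ 0b01000111 = 0b11100001.

P0 = 0b11010000, P1 = 0b10110101, P2 = 0b00001000, P3 = 0b11100001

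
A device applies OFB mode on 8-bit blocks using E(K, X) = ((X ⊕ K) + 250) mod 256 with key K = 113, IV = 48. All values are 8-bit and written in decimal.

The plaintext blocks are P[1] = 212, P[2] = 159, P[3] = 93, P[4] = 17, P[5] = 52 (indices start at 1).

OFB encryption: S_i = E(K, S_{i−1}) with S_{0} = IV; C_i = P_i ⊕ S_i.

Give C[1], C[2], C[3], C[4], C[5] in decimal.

C[1] = 239, C[2] = 219, C[3] = 114, C[4] = 73, C[5] = 23

C[1]: S = E(K, 48) = 59; 212 ⊕ 59 = 239.
C[2]: S = E(K, 59) = 68; 159 ⊕ 68 = 219.
C[3]: S = E(K, 68) = 47; 93 ⊕ 47 = 114.
C[4]: S = E(K, 47) = 88; 17 ⊕ 88 = 73.
C[5]: S = E(K, 88) = 35; 52 ⊕ 35 = 23.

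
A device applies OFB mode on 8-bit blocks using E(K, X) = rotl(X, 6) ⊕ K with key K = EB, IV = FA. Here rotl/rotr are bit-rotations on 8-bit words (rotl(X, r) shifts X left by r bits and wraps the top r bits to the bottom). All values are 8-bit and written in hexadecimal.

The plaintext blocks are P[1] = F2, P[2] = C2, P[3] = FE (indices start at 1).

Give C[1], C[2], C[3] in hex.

OFB encryption: S_i = E(K, S_{i−1}) with S_{0} = IV; C_i = P_i ⊕ S_i.
C[1]: S = E(K, FA) = 55; F2 ⊕ 55 = A7.
C[2]: S = E(K, 55) = BE; C2 ⊕ BE = 7C.
C[3]: S = E(K, BE) = 44; FE ⊕ 44 = BA.

C[1] = A7, C[2] = 7C, C[3] = BA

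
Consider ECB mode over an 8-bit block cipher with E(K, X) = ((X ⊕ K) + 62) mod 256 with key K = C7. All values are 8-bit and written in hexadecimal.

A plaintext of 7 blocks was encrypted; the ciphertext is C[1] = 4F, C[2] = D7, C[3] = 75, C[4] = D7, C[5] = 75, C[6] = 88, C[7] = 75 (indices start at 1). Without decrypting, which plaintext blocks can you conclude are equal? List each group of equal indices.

P[2] = P[4]; P[3] = P[5] = P[7]

ECB encrypts each block independently with the same key, so equal ciphertext blocks imply equal plaintext blocks.
C[2] = C[4] = D7, so P[2] = P[4].
C[3] = C[5] = C[7] = 75, so P[3] = P[5] = P[7].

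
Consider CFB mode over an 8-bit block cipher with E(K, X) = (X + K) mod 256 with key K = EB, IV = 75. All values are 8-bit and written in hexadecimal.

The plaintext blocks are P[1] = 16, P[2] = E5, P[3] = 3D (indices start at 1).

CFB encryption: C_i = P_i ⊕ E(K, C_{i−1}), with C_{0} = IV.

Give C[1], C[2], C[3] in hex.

C[1] = 76, C[2] = 84, C[3] = 52

C[1]: E(K, 75) = 60; 16 ⊕ 60 = 76.
C[2]: E(K, 76) = 61; E5 ⊕ 61 = 84.
C[3]: E(K, 84) = 6F; 3D ⊕ 6F = 52.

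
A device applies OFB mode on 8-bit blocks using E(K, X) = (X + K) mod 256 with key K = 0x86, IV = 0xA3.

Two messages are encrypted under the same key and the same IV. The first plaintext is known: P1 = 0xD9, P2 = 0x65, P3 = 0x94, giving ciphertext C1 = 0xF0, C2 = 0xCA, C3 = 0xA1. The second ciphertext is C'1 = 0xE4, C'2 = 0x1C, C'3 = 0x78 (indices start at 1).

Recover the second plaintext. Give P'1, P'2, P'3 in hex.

In OFB with a reused IV, both messages share the same keystream S_i, so C_i ⊕ C'_i = P_i ⊕ P'_i and thus P'_i = P_i ⊕ C_i ⊕ C'_i.
P'1: 0xD9 ⊕ 0xF0 ⊕ 0xE4 = 0xCD.
P'2: 0x65 ⊕ 0xCA ⊕ 0x1C = 0xB3.
P'3: 0x94 ⊕ 0xA1 ⊕ 0x78 = 0x4D.

P'1 = 0xCD, P'2 = 0xB3, P'3 = 0x4D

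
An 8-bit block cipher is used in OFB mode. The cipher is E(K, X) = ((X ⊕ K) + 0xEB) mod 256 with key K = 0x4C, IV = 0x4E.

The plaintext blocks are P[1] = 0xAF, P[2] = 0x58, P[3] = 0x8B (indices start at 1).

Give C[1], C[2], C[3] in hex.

OFB encryption: S_i = E(K, S_{i−1}) with S_{0} = IV; C_i = P_i ⊕ S_i.
C[1]: S = E(K, 0x4E) = 0xED; 0xAF ⊕ 0xED = 0x42.
C[2]: S = E(K, 0xED) = 0x8C; 0x58 ⊕ 0x8C = 0xD4.
C[3]: S = E(K, 0x8C) = 0xAB; 0x8B ⊕ 0xAB = 0x20.

C[1] = 0x42, C[2] = 0xD4, C[3] = 0x20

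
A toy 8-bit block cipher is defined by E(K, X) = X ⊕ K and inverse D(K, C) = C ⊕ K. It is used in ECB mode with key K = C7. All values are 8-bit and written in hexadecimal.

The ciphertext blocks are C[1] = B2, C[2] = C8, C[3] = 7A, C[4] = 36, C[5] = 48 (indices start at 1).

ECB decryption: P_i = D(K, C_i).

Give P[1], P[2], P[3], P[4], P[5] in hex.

P[1] = 75, P[2] = 0F, P[3] = BD, P[4] = F1, P[5] = 8F

P[1]: D(K, B2) = 75.
P[2]: D(K, C8) = 0F.
P[3]: D(K, 7A) = BD.
P[4]: D(K, 36) = F1.
P[5]: D(K, 48) = 8F.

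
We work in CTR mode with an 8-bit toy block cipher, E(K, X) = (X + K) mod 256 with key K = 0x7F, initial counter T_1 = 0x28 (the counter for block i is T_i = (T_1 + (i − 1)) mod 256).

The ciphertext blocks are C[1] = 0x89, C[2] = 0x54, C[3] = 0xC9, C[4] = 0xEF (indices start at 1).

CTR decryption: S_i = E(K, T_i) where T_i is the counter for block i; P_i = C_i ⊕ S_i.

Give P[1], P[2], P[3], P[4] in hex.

P[1]: T = 0x28, S = E(K, T) = 0xA7; 0x89 ⊕ 0xA7 = 0x2E.
P[2]: T = 0x29, S = E(K, T) = 0xA8; 0x54 ⊕ 0xA8 = 0xFC.
P[3]: T = 0x2A, S = E(K, T) = 0xA9; 0xC9 ⊕ 0xA9 = 0x60.
P[4]: T = 0x2B, S = E(K, T) = 0xAA; 0xEF ⊕ 0xAA = 0x45.

P[1] = 0x2E, P[2] = 0xFC, P[3] = 0x60, P[4] = 0x45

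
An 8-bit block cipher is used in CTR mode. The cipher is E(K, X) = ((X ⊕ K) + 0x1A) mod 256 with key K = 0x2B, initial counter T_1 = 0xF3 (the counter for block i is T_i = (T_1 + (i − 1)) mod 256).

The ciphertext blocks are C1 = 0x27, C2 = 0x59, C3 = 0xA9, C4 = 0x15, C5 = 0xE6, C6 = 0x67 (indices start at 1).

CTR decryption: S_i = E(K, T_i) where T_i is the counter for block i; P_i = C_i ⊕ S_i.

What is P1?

P1: T = 0xF3, S = E(K, T) = 0xF2; 0x27 ⊕ 0xF2 = 0xD5.

P1 = 0xD5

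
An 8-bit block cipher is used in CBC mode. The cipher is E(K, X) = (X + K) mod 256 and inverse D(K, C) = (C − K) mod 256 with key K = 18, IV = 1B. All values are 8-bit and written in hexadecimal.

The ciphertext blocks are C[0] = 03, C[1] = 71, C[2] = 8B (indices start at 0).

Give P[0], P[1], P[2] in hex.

CBC decryption: P_i = D(K, C_i) ⊕ C_{i−1}, with C_{−1} = IV.
P[0]: D(K, 03) = EB; EB ⊕ 1B = F0.
P[1]: D(K, 71) = 59; 59 ⊕ 03 = 5A.
P[2]: D(K, 8B) = 73; 73 ⊕ 71 = 02.

P[0] = F0, P[1] = 5A, P[2] = 02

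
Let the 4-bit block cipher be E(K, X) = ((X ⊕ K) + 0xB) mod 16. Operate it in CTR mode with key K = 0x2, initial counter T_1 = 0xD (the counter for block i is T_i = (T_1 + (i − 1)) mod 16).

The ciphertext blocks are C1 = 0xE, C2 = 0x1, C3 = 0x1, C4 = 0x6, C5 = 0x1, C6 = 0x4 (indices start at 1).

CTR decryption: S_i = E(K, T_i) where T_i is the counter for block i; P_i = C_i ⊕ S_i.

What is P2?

P2 = 0x6

P2: T = 0xE, S = E(K, T) = 0x7; 0x1 ⊕ 0x7 = 0x6.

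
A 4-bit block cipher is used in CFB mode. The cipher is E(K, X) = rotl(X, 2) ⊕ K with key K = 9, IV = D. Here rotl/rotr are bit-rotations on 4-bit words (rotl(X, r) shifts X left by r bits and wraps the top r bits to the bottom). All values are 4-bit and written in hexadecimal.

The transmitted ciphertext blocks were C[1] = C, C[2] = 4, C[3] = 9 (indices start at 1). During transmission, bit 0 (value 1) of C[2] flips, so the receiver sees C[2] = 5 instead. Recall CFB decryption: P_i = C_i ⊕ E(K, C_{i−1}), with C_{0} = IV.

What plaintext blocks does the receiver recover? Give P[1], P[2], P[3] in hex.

P[1] = 2, P[2] = F, P[3] = 5

Only C[2] changed, to 5. In CFB, a change in C_i flips the same bit in P_i and garbles P_{i+1}. Decrypting the received ciphertext:
P[1]: E(K, D) = E; C ⊕ E = 2.
P[2]: E(K, C) = A; 5 ⊕ A = F.
P[3]: E(K, 5) = C; 9 ⊕ C = 5.
Blocks that differ from the original plaintext: P[2], P[3].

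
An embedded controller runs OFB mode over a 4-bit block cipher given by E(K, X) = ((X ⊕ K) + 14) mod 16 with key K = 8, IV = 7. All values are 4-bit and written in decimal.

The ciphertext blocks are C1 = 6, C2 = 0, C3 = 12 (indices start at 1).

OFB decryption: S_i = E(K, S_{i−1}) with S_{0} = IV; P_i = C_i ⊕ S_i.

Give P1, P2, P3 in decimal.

P1 = 11, P2 = 3, P3 = 5

P1: S = E(K, 7) = 13; 6 ⊕ 13 = 11.
P2: S = E(K, 13) = 3; 0 ⊕ 3 = 3.
P3: S = E(K, 3) = 9; 12 ⊕ 9 = 5.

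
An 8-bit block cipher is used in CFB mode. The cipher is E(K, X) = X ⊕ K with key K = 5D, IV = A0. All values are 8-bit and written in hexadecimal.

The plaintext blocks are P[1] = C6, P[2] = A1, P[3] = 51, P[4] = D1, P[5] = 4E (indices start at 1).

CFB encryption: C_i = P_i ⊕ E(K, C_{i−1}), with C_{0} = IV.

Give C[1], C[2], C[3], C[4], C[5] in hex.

C[1] = 3B, C[2] = C7, C[3] = CB, C[4] = 47, C[5] = 54

C[1]: E(K, A0) = FD; C6 ⊕ FD = 3B.
C[2]: E(K, 3B) = 66; A1 ⊕ 66 = C7.
C[3]: E(K, C7) = 9A; 51 ⊕ 9A = CB.
C[4]: E(K, CB) = 96; D1 ⊕ 96 = 47.
C[5]: E(K, 47) = 1A; 4E ⊕ 1A = 54.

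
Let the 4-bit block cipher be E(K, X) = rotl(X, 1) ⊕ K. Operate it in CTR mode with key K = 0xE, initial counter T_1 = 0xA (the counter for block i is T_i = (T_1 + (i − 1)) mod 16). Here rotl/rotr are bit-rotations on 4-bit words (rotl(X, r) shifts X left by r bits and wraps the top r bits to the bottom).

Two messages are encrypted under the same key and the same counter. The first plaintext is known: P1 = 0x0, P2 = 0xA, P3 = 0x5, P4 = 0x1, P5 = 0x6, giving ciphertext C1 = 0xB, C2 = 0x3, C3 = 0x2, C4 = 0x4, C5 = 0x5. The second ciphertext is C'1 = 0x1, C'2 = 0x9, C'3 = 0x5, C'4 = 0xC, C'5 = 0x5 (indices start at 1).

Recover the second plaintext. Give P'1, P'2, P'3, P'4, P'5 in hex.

P'1 = 0xA, P'2 = 0x0, P'3 = 0x2, P'4 = 0x9, P'5 = 0x6

In CTR with a reused counter, both messages share the same keystream S_i, so C_i ⊕ C'_i = P_i ⊕ P'_i and thus P'_i = P_i ⊕ C_i ⊕ C'_i.
P'1: 0x0 ⊕ 0xB ⊕ 0x1 = 0xA.
P'2: 0xA ⊕ 0x3 ⊕ 0x9 = 0x0.
P'3: 0x5 ⊕ 0x2 ⊕ 0x5 = 0x2.
P'4: 0x1 ⊕ 0x4 ⊕ 0xC = 0x9.
P'5: 0x6 ⊕ 0x5 ⊕ 0x5 = 0x6.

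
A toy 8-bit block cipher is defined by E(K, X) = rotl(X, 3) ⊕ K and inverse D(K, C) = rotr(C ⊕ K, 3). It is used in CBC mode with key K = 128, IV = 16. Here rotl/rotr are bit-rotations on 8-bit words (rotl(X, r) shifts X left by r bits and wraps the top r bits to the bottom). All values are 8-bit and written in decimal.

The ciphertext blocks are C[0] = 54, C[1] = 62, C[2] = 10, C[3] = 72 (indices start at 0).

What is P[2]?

P[2] = 111

CBC decryption: P_i = D(K, C_i) ⊕ C_{i−1}, with C_{−1} = IV.
P[2]: D(K, 10) = 81; 81 ⊕ 62 = 111.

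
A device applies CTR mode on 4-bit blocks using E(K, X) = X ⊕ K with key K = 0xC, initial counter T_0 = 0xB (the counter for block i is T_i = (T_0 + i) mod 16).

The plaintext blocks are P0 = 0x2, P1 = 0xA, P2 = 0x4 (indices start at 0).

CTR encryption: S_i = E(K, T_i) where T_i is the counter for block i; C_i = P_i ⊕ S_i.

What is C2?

C2 = 0x5

C0: T = 0xB, S = E(K, T) = 0x7; 0x2 ⊕ 0x7 = 0x5.
C1: T = 0xC, S = E(K, T) = 0x0; 0xA ⊕ 0x0 = 0xA.
C2: T = 0xD, S = E(K, T) = 0x1; 0x4 ⊕ 0x1 = 0x5.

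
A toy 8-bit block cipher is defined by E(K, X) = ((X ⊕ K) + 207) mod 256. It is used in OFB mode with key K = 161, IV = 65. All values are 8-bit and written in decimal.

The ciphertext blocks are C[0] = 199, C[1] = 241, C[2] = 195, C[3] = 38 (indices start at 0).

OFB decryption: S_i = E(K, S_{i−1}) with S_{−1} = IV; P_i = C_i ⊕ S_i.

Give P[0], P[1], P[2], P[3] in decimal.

P[0]: S = E(K, 65) = 175; 199 ⊕ 175 = 104.
P[1]: S = E(K, 175) = 221; 241 ⊕ 221 = 44.
P[2]: S = E(K, 221) = 75; 195 ⊕ 75 = 136.
P[3]: S = E(K, 75) = 185; 38 ⊕ 185 = 159.

P[0] = 104, P[1] = 44, P[2] = 136, P[3] = 159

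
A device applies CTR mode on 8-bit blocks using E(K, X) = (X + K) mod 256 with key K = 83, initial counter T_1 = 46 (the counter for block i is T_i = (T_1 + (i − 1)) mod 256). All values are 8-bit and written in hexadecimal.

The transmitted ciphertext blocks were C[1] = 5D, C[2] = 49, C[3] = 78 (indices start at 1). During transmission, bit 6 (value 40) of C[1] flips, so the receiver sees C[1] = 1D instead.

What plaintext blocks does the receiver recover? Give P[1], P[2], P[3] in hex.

CTR decryption: S_i = E(K, T_i) where T_i is the counter for block i; P_i = C_i ⊕ S_i.
Only C[1] changed, to 1D. In CTR, a change in C_i flips the same bit in P_i only; the keystream is unaffected. Decrypting the received ciphertext:
P[1]: T = 46, S = E(K, T) = C9; 1D ⊕ C9 = D4.
P[2]: T = 47, S = E(K, T) = CA; 49 ⊕ CA = 83.
P[3]: T = 48, S = E(K, T) = CB; 78 ⊕ CB = B3.
Blocks that differ from the original plaintext: P[1].

P[1] = D4, P[2] = 83, P[3] = B3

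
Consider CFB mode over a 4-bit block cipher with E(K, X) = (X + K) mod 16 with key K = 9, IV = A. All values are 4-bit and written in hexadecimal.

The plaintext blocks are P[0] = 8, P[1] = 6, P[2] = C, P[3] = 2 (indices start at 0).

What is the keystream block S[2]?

CFB encryption: C_i = P_i ⊕ E(K, C_{i−1}), with C_{−1} = IV.
C[0]: E(K, A) = 3; 8 ⊕ 3 = B.
C[1]: E(K, B) = 4; 6 ⊕ 4 = 2.
C[2]: E(K, 2) = B; C ⊕ B = 7.
So S[2] = B.

B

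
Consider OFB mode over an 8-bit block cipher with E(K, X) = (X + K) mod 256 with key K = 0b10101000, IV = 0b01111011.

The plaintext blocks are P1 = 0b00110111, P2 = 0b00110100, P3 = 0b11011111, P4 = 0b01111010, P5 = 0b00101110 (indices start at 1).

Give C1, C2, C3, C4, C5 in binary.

OFB encryption: S_i = E(K, S_{i−1}) with S_{0} = IV; C_i = P_i ⊕ S_i.
C1: S = E(K, 0b01111011) = 0b00100011; 0b00110111 ⊕ 0b00100011 = 0b00010100.
C2: S = E(K, 0b00100011) = 0b11001011; 0b00110100 ⊕ 0b11001011 = 0b11111111.
C3: S = E(K, 0b11001011) = 0b01110011; 0b11011111 ⊕ 0b01110011 = 0b10101100.
C4: S = E(K, 0b01110011) = 0b00011011; 0b01111010 ⊕ 0b00011011 = 0b01100001.
C5: S = E(K, 0b00011011) = 0b11000011; 0b00101110 ⊕ 0b11000011 = 0b11101101.

C1 = 0b00010100, C2 = 0b11111111, C3 = 0b10101100, C4 = 0b01100001, C5 = 0b11101101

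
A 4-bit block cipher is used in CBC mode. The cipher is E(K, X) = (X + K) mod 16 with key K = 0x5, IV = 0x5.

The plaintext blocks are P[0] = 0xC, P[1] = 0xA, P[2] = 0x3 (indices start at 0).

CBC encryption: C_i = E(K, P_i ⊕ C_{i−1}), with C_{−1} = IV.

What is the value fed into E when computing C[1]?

0x4

C[0]: P[0] ⊕ 0x5 = 0x9; E(K, 0x9) = 0xE.
C[1]: P[1] ⊕ 0xE = 0x4; E(K, 0x4) = 0x9.
So the input to E for block [1] is 0x4.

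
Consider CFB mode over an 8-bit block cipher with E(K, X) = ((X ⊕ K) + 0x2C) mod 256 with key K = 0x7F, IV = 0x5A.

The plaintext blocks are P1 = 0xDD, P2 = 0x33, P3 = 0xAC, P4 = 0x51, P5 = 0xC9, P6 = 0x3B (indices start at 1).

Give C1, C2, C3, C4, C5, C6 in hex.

C1 = 0x8C, C2 = 0x2C, C3 = 0xD3, C4 = 0x89, C5 = 0xEB, C6 = 0xFB

CFB encryption: C_i = P_i ⊕ E(K, C_{i−1}), with C_{0} = IV.
C1: E(K, 0x5A) = 0x51; 0xDD ⊕ 0x51 = 0x8C.
C2: E(K, 0x8C) = 0x1F; 0x33 ⊕ 0x1F = 0x2C.
C3: E(K, 0x2C) = 0x7F; 0xAC ⊕ 0x7F = 0xD3.
C4: E(K, 0xD3) = 0xD8; 0x51 ⊕ 0xD8 = 0x89.
C5: E(K, 0x89) = 0x22; 0xC9 ⊕ 0x22 = 0xEB.
C6: E(K, 0xEB) = 0xC0; 0x3B ⊕ 0xC0 = 0xFB.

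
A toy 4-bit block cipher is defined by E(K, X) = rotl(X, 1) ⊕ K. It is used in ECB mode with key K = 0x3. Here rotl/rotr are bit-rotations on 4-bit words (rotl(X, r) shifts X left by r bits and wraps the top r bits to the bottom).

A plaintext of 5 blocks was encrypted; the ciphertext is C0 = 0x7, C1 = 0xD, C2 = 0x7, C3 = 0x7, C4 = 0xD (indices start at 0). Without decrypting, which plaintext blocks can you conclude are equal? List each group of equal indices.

ECB encrypts each block independently with the same key, so equal ciphertext blocks imply equal plaintext blocks.
C0 = C2 = C3 = 0x7, so P0 = P2 = P3.
C1 = C4 = 0xD, so P1 = P4.

P0 = P2 = P3; P1 = P4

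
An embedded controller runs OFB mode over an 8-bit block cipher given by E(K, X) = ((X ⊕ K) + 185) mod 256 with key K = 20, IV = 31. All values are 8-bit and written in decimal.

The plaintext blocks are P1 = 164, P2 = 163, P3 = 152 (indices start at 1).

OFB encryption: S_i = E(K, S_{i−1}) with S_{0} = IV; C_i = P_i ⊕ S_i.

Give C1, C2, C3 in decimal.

C1 = 96, C2 = 42, C3 = 206

C1: S = E(K, 31) = 196; 164 ⊕ 196 = 96.
C2: S = E(K, 196) = 137; 163 ⊕ 137 = 42.
C3: S = E(K, 137) = 86; 152 ⊕ 86 = 206.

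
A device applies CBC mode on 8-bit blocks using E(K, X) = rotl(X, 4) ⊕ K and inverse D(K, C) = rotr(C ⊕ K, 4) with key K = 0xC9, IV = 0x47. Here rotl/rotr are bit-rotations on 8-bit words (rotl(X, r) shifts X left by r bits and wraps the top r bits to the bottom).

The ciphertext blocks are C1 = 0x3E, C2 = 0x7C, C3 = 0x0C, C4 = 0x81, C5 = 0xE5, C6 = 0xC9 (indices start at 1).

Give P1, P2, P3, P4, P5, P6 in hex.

P1 = 0x38, P2 = 0x65, P3 = 0x20, P4 = 0x88, P5 = 0x43, P6 = 0xE5

CBC decryption: P_i = D(K, C_i) ⊕ C_{i−1}, with C_{0} = IV.
P1: D(K, 0x3E) = 0x7F; 0x7F ⊕ 0x47 = 0x38.
P2: D(K, 0x7C) = 0x5B; 0x5B ⊕ 0x3E = 0x65.
P3: D(K, 0x0C) = 0x5C; 0x5C ⊕ 0x7C = 0x20.
P4: D(K, 0x81) = 0x84; 0x84 ⊕ 0x0C = 0x88.
P5: D(K, 0xE5) = 0xC2; 0xC2 ⊕ 0x81 = 0x43.
P6: D(K, 0xC9) = 0x00; 0x00 ⊕ 0xE5 = 0xE5.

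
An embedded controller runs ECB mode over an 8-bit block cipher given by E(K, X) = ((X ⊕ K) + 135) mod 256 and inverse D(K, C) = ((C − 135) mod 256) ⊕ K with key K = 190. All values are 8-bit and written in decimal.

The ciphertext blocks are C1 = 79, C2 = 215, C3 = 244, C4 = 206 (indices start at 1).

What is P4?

P4 = 249

ECB decryption: P_i = D(K, C_i).
P4: D(K, 206) = 249.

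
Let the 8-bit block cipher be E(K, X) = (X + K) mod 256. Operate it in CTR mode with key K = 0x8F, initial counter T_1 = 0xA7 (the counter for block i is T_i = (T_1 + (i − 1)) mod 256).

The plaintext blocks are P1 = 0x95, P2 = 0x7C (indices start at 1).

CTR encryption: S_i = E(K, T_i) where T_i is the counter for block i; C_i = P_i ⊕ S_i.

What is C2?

C2 = 0x4B

C1: T = 0xA7, S = E(K, T) = 0x36; 0x95 ⊕ 0x36 = 0xA3.
C2: T = 0xA8, S = E(K, T) = 0x37; 0x7C ⊕ 0x37 = 0x4B.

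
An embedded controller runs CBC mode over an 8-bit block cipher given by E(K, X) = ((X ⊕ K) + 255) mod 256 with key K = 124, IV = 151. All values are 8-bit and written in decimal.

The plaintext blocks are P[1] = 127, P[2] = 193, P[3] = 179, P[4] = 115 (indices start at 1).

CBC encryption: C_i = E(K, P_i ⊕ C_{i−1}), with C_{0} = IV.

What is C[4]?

C[4] = 237

C[1]: P[1] ⊕ 151 = 232; E(K, 232) = 147.
C[2]: P[2] ⊕ 147 = 82; E(K, 82) = 45.
C[3]: P[3] ⊕ 45 = 158; E(K, 158) = 225.
C[4]: P[4] ⊕ 225 = 146; E(K, 146) = 237.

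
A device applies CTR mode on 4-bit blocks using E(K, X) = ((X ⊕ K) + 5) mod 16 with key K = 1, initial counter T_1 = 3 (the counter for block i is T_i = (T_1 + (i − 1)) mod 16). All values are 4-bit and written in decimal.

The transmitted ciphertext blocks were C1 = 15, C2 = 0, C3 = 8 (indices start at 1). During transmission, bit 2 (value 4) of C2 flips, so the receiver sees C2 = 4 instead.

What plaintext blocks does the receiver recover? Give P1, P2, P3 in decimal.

P1 = 8, P2 = 14, P3 = 1

CTR decryption: S_i = E(K, T_i) where T_i is the counter for block i; P_i = C_i ⊕ S_i.
Only C2 changed, to 4. In CTR, a change in C_i flips the same bit in P_i only; the keystream is unaffected. Decrypting the received ciphertext:
P1: T = 3, S = E(K, T) = 7; 15 ⊕ 7 = 8.
P2: T = 4, S = E(K, T) = 10; 4 ⊕ 10 = 14.
P3: T = 5, S = E(K, T) = 9; 8 ⊕ 9 = 1.
Blocks that differ from the original plaintext: P2.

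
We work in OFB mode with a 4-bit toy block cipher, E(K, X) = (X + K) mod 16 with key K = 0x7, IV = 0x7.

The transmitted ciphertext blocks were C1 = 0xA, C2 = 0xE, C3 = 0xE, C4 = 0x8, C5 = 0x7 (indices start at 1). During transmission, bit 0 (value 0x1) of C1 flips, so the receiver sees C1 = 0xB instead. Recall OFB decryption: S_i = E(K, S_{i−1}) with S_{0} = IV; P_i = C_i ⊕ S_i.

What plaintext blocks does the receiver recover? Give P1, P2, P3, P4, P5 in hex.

P1 = 0x5, P2 = 0xB, P3 = 0x2, P4 = 0xB, P5 = 0xD

Only C1 changed, to 0xB. In OFB, a change in C_i flips the same bit in P_i only; the keystream is unaffected. Decrypting the received ciphertext:
P1: S = E(K, 0x7) = 0xE; 0xB ⊕ 0xE = 0x5.
P2: S = E(K, 0xE) = 0x5; 0xE ⊕ 0x5 = 0xB.
P3: S = E(K, 0x5) = 0xC; 0xE ⊕ 0xC = 0x2.
P4: S = E(K, 0xC) = 0x3; 0x8 ⊕ 0x3 = 0xB.
P5: S = E(K, 0x3) = 0xA; 0x7 ⊕ 0xA = 0xD.
Blocks that differ from the original plaintext: P1.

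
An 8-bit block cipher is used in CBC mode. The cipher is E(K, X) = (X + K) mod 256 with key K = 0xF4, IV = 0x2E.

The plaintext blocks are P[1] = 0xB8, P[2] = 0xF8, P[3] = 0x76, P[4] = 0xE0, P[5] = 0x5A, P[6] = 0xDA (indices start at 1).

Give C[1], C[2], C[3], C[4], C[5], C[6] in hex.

CBC encryption: C_i = E(K, P_i ⊕ C_{i−1}), with C_{0} = IV.
C[1]: P[1] ⊕ 0x2E = 0x96; E(K, 0x96) = 0x8A.
C[2]: P[2] ⊕ 0x8A = 0x72; E(K, 0x72) = 0x66.
C[3]: P[3] ⊕ 0x66 = 0x10; E(K, 0x10) = 0x04.
C[4]: P[4] ⊕ 0x04 = 0xE4; E(K, 0xE4) = 0xD8.
C[5]: P[5] ⊕ 0xD8 = 0x82; E(K, 0x82) = 0x76.
C[6]: P[6] ⊕ 0x76 = 0xAC; E(K, 0xAC) = 0xA0.

C[1] = 0x8A, C[2] = 0x66, C[3] = 0x04, C[4] = 0xD8, C[5] = 0x76, C[6] = 0xA0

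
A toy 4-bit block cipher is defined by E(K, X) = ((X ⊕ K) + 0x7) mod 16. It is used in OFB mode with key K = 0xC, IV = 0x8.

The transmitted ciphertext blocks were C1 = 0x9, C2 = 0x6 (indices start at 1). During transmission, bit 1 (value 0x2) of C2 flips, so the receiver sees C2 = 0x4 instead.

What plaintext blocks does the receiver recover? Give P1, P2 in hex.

P1 = 0x2, P2 = 0xA

OFB decryption: S_i = E(K, S_{i−1}) with S_{0} = IV; P_i = C_i ⊕ S_i.
Only C2 changed, to 0x4. In OFB, a change in C_i flips the same bit in P_i only; the keystream is unaffected. Decrypting the received ciphertext:
P1: S = E(K, 0x8) = 0xB; 0x9 ⊕ 0xB = 0x2.
P2: S = E(K, 0xB) = 0xE; 0x4 ⊕ 0xE = 0xA.
Blocks that differ from the original plaintext: P2.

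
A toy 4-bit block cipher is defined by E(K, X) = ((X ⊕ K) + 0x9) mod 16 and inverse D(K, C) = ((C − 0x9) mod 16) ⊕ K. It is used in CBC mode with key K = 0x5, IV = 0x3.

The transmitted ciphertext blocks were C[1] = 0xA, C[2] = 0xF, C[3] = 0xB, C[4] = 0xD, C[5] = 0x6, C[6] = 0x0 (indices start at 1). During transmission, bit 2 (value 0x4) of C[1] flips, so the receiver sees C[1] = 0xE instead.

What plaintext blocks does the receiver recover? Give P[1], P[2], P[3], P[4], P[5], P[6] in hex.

CBC decryption: P_i = D(K, C_i) ⊕ C_{i−1}, with C_{0} = IV.
Only C[1] changed, to 0xE. In CBC, a change in C_i garbles P_i and flips the same bit in P_{i+1}. Decrypting the received ciphertext:
P[1]: D(K, 0xE) = 0x0; 0x0 ⊕ 0x3 = 0x3.
P[2]: D(K, 0xF) = 0x3; 0x3 ⊕ 0xE = 0xD.
P[3]: D(K, 0xB) = 0x7; 0x7 ⊕ 0xF = 0x8.
P[4]: D(K, 0xD) = 0x1; 0x1 ⊕ 0xB = 0xA.
P[5]: D(K, 0x6) = 0x8; 0x8 ⊕ 0xD = 0x5.
P[6]: D(K, 0x0) = 0x2; 0x2 ⊕ 0x6 = 0x4.
Blocks that differ from the original plaintext: P[1], P[2].

P[1] = 0x3, P[2] = 0xD, P[3] = 0x8, P[4] = 0xA, P[5] = 0x5, P[6] = 0x4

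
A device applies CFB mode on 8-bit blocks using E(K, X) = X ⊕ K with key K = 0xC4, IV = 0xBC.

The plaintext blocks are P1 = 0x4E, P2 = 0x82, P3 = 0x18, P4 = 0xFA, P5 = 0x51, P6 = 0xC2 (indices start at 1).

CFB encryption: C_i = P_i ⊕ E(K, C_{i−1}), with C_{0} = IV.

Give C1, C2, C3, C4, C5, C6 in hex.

C1: E(K, 0xBC) = 0x78; 0x4E ⊕ 0x78 = 0x36.
C2: E(K, 0x36) = 0xF2; 0x82 ⊕ 0xF2 = 0x70.
C3: E(K, 0x70) = 0xB4; 0x18 ⊕ 0xB4 = 0xAC.
C4: E(K, 0xAC) = 0x68; 0xFA ⊕ 0x68 = 0x92.
C5: E(K, 0x92) = 0x56; 0x51 ⊕ 0x56 = 0x07.
C6: E(K, 0x07) = 0xC3; 0xC2 ⊕ 0xC3 = 0x01.

C1 = 0x36, C2 = 0x70, C3 = 0xAC, C4 = 0x92, C5 = 0x07, C6 = 0x01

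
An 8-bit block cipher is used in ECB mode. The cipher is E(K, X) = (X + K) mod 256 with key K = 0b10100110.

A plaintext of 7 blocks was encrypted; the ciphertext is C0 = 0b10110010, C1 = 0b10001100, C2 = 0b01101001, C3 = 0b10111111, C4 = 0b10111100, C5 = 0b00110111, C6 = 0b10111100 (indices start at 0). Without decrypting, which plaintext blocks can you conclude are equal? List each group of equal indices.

P4 = P6

ECB encrypts each block independently with the same key, so equal ciphertext blocks imply equal plaintext blocks.
C4 = C6 = 0b10111100, so P4 = P6.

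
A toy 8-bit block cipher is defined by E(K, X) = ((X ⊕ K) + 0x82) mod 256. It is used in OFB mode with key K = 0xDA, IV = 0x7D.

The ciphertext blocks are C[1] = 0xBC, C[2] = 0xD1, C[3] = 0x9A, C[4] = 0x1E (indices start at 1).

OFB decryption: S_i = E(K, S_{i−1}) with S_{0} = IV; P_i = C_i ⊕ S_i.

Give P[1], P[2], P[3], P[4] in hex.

P[1]: S = E(K, 0x7D) = 0x29; 0xBC ⊕ 0x29 = 0x95.
P[2]: S = E(K, 0x29) = 0x75; 0xD1 ⊕ 0x75 = 0xA4.
P[3]: S = E(K, 0x75) = 0x31; 0x9A ⊕ 0x31 = 0xAB.
P[4]: S = E(K, 0x31) = 0x6D; 0x1E ⊕ 0x6D = 0x73.

P[1] = 0x95, P[2] = 0xA4, P[3] = 0xAB, P[4] = 0x73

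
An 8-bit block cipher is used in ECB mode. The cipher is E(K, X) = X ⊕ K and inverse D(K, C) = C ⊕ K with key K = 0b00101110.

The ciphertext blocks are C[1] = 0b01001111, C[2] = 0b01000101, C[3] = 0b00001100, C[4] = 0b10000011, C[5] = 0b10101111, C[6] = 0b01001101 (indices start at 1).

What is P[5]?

P[5] = 0b10000001

ECB decryption: P_i = D(K, C_i).
P[5]: D(K, 0b10101111) = 0b10000001.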